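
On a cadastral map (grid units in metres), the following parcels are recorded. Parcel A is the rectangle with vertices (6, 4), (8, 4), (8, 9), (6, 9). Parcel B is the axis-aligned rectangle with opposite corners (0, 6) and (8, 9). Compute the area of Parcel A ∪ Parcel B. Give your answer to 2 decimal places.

28.00

By inclusion–exclusion:
Individual areas: |Parcel A| = 10, |Parcel B| = 24.
|Parcel A∩Parcel B|: x∈[6,8], y∈[6,9] → 2·3 = 6.
|Parcel A ∪ Parcel B| = 34 − 6 = 28.00.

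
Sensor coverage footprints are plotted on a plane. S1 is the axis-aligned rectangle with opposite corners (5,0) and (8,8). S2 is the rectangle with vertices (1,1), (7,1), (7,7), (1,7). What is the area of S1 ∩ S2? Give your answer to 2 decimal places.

|S1∩S2|: x∈[5,7], y∈[1,7] → 2·6 = 12.

12.00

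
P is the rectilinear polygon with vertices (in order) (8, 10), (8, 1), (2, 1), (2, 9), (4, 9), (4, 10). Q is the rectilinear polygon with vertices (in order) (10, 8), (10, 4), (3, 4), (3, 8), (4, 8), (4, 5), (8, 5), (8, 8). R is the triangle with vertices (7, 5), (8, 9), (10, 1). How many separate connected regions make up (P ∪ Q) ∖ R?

2

(P ∪ Q) ∖ R splits into 2 disjoint pieces (area 5, area 49.3333).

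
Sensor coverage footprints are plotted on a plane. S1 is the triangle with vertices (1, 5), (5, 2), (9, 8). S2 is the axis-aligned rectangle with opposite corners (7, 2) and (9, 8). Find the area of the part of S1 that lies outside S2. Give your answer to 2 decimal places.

15.75

|S1| = 18, |S1∩S2| = 2.25.
|S1 ∖ S2| = |S1| − |S1∩S2| = 18 − 2.25 = 15.75.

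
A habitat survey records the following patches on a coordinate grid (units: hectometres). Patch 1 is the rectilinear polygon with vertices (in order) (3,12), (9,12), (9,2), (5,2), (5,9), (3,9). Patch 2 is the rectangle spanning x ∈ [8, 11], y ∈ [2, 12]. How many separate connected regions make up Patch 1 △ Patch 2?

Patch 1 △ Patch 2 splits into 2 disjoint pieces (area 36, area 20).

2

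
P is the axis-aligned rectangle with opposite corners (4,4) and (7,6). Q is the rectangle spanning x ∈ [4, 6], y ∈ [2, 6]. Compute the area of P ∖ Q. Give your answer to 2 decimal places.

|P∩Q|: x∈[4,6], y∈[4,6] → 2·2 = 4.
|P| = 6.
|P ∖ Q| = |P| − |P∩Q| = 6 − 4 = 2.00.

2.00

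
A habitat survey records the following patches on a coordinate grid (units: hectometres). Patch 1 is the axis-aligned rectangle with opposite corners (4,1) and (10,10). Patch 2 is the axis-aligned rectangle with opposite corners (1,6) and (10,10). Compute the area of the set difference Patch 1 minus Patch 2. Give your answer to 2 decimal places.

|Patch 1∩Patch 2|: x∈[4,10], y∈[6,10] → 6·4 = 24.
|Patch 1| = 54.
|Patch 1 ∖ Patch 2| = |Patch 1| − |Patch 1∩Patch 2| = 54 − 24 = 30.00.

30.00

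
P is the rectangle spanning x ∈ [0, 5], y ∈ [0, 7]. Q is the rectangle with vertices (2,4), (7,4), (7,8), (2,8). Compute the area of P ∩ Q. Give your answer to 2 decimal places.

9.00

|P∩Q|: x∈[2,5], y∈[4,7] → 3·3 = 9.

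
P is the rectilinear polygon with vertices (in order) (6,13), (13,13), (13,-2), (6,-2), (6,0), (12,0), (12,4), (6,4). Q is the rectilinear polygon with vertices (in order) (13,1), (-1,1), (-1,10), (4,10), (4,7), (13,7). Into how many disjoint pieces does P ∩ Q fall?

1

P ∩ Q is a single connected region.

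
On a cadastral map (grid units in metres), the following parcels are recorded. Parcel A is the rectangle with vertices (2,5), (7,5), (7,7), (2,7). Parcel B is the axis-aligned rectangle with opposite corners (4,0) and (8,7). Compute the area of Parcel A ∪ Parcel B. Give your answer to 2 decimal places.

32.00

By inclusion–exclusion:
Individual areas: |Parcel A| = 10, |Parcel B| = 28.
|Parcel A∩Parcel B|: x∈[4,7], y∈[5,7] → 3·2 = 6.
|Parcel A ∪ Parcel B| = 38 − 6 = 32.00.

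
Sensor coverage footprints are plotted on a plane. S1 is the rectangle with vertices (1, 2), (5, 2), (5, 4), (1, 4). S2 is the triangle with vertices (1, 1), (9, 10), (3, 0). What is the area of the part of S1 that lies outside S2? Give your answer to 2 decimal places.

4.09

|S1| = 8, |S1∩S2| = 3.9111.
|S1 ∖ S2| = |S1| − |S1∩S2| = 8 − 3.9111 = 4.09.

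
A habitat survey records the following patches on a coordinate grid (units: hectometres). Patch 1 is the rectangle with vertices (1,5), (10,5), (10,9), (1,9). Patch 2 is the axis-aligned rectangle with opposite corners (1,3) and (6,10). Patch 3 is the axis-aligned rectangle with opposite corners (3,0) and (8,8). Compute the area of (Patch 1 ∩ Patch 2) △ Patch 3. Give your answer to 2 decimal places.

|Patch 1 ∩ Patch 2| = 20.
|(Patch 1 ∩ Patch 2) ∩ Patch 3| = 9.
|(Patch 1 ∩ Patch 2) △ Patch 3| = 20 + 40 − 18 = 42.00.

42.00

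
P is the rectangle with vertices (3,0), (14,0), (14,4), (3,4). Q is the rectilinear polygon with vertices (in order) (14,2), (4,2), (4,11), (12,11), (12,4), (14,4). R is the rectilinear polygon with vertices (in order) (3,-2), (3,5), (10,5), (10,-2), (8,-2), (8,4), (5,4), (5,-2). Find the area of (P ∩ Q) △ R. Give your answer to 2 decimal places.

39.00

|P ∩ Q| = 20.
|(P ∩ Q) ∩ R| = 6.
|(P ∩ Q) △ R| = 20 + 31 − 12 = 39.00.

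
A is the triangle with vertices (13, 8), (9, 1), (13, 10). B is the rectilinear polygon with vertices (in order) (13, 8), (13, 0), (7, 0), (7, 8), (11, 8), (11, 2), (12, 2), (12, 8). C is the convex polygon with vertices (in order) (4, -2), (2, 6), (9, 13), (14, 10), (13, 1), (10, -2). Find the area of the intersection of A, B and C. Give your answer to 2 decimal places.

1.86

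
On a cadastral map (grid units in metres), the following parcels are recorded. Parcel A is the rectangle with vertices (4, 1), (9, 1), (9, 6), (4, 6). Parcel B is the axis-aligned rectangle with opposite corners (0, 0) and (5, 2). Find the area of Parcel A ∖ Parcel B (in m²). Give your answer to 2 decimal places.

|Parcel A∩Parcel B|: x∈[4,5], y∈[1,2] → 1·1 = 1.
|Parcel A| = 25.
|Parcel A ∖ Parcel B| = |Parcel A| − |Parcel A∩Parcel B| = 25 − 1 = 24.00.

24.00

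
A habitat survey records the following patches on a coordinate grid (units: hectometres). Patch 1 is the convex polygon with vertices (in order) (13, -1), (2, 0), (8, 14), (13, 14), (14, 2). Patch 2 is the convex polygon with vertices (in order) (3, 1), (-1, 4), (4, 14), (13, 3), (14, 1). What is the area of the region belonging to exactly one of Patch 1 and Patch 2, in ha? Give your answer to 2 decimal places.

109.56

|Patch 1| = 125, |Patch 2| = 102.5, |Patch 1∩Patch 2| = 58.9716.
|Patch 1 △ Patch 2| = |Patch 1| + |Patch 2| − 2·|Patch 1∩Patch 2| = 125 + 102.5 − 117.9432 = 109.56.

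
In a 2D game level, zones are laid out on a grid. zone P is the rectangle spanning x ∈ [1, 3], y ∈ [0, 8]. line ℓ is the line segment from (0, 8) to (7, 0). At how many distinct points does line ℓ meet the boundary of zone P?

2

The segment meets the boundary at (3,4.571), (1,6.857).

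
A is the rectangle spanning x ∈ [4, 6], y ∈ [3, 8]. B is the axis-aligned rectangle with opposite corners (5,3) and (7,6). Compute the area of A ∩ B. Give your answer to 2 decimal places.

|A∩B|: x∈[5,6], y∈[3,6] → 1·3 = 3.

3.00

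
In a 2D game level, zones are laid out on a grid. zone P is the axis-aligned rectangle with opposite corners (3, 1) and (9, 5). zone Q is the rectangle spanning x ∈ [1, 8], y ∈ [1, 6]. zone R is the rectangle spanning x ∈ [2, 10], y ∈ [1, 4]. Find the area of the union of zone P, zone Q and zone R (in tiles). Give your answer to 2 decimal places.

By inclusion–exclusion:
Individual areas: |zone P| = 24, |zone Q| = 35, |zone R| = 24.
|zone P∩zone Q|: x∈[3,8], y∈[1,5] → 5·4 = 20.
|zone P∩zone R|: x∈[3,9], y∈[1,4] → 6·3 = 18.
|zone Q∩zone R|: x∈[2,8], y∈[1,4] → 6·3 = 18.
|zone P∩zone Q∩zone R| = 15.
|zone P ∪ zone Q ∪ zone R| = 83 − 56 + 15 = 42.00.

42.00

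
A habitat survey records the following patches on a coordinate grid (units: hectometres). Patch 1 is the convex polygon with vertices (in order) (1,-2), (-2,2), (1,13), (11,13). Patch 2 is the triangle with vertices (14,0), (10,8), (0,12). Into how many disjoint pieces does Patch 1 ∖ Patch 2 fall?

Patch 1 ∖ Patch 2 splits into 2 disjoint pieces (area 58.7595, area 26.5673).

2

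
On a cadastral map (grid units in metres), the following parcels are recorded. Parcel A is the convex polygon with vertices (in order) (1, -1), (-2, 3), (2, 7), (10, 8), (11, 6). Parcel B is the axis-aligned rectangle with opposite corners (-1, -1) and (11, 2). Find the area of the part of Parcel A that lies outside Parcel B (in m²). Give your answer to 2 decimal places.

|Parcel A| = 59, |Parcel A∩Parcel B| = 9.7619.
|Parcel A ∖ Parcel B| = |Parcel A| − |Parcel A∩Parcel B| = 59 − 9.7619 = 49.24.

49.24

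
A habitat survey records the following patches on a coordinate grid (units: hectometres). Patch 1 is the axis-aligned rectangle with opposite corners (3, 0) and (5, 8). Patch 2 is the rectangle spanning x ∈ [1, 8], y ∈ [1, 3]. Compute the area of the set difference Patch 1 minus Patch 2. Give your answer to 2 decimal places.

|Patch 1∩Patch 2|: x∈[3,5], y∈[1,3] → 2·2 = 4.
|Patch 1| = 16.
|Patch 1 ∖ Patch 2| = |Patch 1| − |Patch 1∩Patch 2| = 16 − 4 = 12.00.

12.00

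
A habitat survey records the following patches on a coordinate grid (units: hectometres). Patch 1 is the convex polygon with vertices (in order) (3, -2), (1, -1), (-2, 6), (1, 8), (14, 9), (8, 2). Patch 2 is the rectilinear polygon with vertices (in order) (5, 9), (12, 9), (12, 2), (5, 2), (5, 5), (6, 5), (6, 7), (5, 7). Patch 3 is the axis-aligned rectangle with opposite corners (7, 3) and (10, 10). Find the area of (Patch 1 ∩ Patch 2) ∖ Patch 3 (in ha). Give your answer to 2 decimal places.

|Patch 1 ∩ Patch 2| = 34.7051.
|(Patch 1 ∩ Patch 2) ∩ Patch 3| = 15.9689.
|(Patch 1 ∩ Patch 2) ∖ Patch 3| = 34.7051 − 15.9689 = 18.74.

18.74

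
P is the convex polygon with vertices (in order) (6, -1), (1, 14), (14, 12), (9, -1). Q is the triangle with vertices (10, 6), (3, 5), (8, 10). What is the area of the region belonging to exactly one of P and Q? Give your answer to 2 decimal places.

|P| = 112, |Q| = 15, |P∩Q| = 14.6932.
|P △ Q| = |P| + |Q| − 2·|P∩Q| = 112 + 15 − 29.3864 = 97.61.

97.61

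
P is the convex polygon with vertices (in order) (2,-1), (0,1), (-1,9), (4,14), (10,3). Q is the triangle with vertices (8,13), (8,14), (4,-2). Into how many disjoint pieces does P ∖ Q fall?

P ∖ Q splits into 2 disjoint pieces (area 74.8714, area 19.69).

2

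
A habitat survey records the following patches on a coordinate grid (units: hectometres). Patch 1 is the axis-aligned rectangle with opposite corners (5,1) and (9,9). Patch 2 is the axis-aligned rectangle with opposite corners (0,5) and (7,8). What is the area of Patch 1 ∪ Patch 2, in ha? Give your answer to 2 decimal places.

47.00

By inclusion–exclusion:
Individual areas: |Patch 1| = 32, |Patch 2| = 21.
|Patch 1∩Patch 2|: x∈[5,7], y∈[5,8] → 2·3 = 6.
|Patch 1 ∪ Patch 2| = 53 − 6 = 47.00.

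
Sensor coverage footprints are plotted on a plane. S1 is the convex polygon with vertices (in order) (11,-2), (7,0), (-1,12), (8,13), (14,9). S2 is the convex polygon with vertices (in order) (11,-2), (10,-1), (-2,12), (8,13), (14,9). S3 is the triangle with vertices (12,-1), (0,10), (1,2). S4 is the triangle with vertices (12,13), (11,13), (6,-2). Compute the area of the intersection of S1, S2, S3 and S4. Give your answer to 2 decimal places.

The intersection is the polygon with vertices (7.306,1.918), (7.66,2.979), (7.902,2.756), (7.488,1.721).
By the shoelace formula its area is 0.30.

0.30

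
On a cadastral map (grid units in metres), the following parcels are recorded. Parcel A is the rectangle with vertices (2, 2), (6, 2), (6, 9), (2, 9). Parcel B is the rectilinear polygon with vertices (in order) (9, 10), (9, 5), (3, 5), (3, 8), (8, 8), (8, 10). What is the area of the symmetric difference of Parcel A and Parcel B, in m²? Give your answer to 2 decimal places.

|Parcel A| = 28, |Parcel B| = 20, |Parcel A∩Parcel B| = 9.
|Parcel A △ Parcel B| = |Parcel A| + |Parcel B| − 2·|Parcel A∩Parcel B| = 28 + 20 − 18 = 30.00.

30.00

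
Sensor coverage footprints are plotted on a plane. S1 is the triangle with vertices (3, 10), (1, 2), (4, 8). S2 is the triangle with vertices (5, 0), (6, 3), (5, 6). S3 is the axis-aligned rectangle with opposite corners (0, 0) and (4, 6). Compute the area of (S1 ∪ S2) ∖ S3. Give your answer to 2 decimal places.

|S1 ∪ S2| = 9.
|(S1 ∪ S2) ∩ S3| = 2.
|(S1 ∪ S2) ∖ S3| = 9 − 2 = 7.00.

7.00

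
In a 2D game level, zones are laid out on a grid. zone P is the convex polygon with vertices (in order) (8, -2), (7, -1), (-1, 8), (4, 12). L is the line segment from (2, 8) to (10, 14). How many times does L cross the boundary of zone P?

The segment meets the boundary at (4.588,9.941).

1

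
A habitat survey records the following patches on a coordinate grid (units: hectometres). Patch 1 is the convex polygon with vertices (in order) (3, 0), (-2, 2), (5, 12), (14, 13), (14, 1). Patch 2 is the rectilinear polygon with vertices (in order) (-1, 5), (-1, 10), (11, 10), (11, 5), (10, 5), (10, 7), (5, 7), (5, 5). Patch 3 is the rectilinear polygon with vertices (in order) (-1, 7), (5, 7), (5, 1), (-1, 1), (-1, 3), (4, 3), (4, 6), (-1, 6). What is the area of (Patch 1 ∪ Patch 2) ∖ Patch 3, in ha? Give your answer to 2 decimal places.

|Patch 1 ∪ Patch 2| = 165.25.
|(Patch 1 ∪ Patch 2) ∩ Patch 3| = 20.55.
|(Patch 1 ∪ Patch 2) ∖ Patch 3| = 165.25 − 20.55 = 144.70.

144.70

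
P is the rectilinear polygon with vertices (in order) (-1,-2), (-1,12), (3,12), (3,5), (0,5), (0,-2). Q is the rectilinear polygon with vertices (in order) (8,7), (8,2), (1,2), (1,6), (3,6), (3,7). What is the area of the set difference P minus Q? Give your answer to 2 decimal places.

33.00

|P| = 35, |P∩Q| = 2.
|P ∖ Q| = |P| − |P∩Q| = 35 − 2 = 33.00.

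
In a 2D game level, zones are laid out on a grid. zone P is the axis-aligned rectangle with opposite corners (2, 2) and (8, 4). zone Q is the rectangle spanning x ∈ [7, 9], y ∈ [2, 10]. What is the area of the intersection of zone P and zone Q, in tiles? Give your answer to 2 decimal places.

|zone P∩zone Q|: x∈[7,8], y∈[2,4] → 1·2 = 2.

2.00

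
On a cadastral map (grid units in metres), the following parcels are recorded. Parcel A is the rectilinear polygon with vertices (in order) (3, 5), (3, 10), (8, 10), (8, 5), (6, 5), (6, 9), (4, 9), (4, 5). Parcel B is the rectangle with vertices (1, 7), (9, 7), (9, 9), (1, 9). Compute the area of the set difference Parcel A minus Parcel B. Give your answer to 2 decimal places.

|Parcel A| = 17, |Parcel A∩Parcel B| = 6.
|Parcel A ∖ Parcel B| = |Parcel A| − |Parcel A∩Parcel B| = 17 − 6 = 11.00.

11.00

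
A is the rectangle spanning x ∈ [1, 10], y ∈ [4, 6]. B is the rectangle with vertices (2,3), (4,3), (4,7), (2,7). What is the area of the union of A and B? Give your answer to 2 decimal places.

22.00

By inclusion–exclusion:
Individual areas: |A| = 18, |B| = 8.
|A∩B|: x∈[2,4], y∈[4,6] → 2·2 = 4.
|A ∪ B| = 26 − 4 = 22.00.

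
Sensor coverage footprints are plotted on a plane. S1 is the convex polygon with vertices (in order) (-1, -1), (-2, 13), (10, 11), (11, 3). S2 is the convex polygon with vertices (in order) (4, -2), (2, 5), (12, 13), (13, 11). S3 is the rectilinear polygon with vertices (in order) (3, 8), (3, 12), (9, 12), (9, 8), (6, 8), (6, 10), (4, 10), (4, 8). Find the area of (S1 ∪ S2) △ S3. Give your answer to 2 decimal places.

130.28

|S1 ∪ S2| = 146.1162.
|(S1 ∪ S2) ∩ S3| = 17.9167.
|(S1 ∪ S2) △ S3| = 146.1162 + 20 − 35.8333 = 130.28.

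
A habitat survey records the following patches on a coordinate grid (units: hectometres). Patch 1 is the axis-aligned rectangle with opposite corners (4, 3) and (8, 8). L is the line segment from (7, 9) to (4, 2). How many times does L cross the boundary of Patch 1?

2

The segment meets the boundary at (4.429,3), (6.571,8).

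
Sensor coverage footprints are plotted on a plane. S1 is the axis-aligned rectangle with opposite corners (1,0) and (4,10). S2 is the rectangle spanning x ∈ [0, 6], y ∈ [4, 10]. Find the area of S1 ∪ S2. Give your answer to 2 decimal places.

By inclusion–exclusion:
Individual areas: |S1| = 30, |S2| = 36.
|S1∩S2|: x∈[1,4], y∈[4,10] → 3·6 = 18.
|S1 ∪ S2| = 66 − 18 = 48.00.

48.00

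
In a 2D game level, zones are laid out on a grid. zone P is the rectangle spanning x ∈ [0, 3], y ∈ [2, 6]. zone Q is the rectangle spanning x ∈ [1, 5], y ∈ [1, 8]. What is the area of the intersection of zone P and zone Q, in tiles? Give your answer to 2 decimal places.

8.00

|zone P∩zone Q|: x∈[1,3], y∈[2,6] → 2·4 = 8.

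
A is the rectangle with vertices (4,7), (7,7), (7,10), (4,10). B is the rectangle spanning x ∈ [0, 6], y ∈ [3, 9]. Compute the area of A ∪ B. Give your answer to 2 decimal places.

By inclusion–exclusion:
Individual areas: |A| = 9, |B| = 36.
|A∩B|: x∈[4,6], y∈[7,9] → 2·2 = 4.
|A ∪ B| = 45 − 4 = 41.00.

41.00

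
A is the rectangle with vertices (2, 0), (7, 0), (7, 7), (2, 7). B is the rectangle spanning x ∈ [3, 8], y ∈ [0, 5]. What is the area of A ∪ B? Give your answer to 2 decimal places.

By inclusion–exclusion:
Individual areas: |A| = 35, |B| = 25.
|A∩B|: x∈[3,7], y∈[0,5] → 4·5 = 20.
|A ∪ B| = 60 − 20 = 40.00.

40.00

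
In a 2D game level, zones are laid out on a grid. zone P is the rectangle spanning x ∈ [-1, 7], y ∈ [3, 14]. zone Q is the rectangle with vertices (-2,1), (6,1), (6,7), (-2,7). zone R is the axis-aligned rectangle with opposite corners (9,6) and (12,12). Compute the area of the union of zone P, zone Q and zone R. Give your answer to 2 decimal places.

By inclusion–exclusion:
Individual areas: |zone P| = 88, |zone Q| = 48, |zone R| = 18.
|zone P∩zone Q|: x∈[-1,6], y∈[3,7] → 7·4 = 28.
|zone P∩zone R| = 0 (no overlap).
|zone Q∩zone R| = 0 (no overlap).
|zone P∩zone Q∩zone R| = 0.
|zone P ∪ zone Q ∪ zone R| = 154 − 28 + 0 = 126.00.

126.00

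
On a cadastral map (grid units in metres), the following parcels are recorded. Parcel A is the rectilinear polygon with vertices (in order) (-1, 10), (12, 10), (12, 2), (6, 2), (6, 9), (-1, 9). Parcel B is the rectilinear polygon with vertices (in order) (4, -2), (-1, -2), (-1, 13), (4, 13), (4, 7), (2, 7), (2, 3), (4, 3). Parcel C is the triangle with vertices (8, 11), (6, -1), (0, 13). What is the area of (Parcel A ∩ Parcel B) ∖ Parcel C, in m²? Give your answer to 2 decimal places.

2.50

|Parcel A ∩ Parcel B| = 5.
|(Parcel A ∩ Parcel B) ∩ Parcel C| = 2.5.
|(Parcel A ∩ Parcel B) ∖ Parcel C| = 5 − 2.5 = 2.50.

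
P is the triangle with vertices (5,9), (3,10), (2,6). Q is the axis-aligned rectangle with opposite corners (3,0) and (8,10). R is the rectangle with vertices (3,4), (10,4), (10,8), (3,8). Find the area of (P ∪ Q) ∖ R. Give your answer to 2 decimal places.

31.50

|P ∪ Q| = 51.5.
|(P ∪ Q) ∩ R| = 20.
|(P ∪ Q) ∖ R| = 51.5 − 20 = 31.50.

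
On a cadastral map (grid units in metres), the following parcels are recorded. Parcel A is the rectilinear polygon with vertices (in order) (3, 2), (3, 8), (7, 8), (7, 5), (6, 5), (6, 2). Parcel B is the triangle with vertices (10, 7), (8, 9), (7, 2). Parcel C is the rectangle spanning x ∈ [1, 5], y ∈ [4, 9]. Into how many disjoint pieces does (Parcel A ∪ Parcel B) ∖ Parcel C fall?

(Parcel A ∪ Parcel B) ∖ Parcel C splits into 2 disjoint pieces (area 13, area 8).

2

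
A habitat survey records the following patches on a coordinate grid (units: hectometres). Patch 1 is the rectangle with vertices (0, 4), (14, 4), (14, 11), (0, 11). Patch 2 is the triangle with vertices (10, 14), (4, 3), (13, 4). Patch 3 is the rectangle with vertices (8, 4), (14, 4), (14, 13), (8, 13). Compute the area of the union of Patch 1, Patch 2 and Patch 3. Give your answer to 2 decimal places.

By inclusion–exclusion:
Individual areas: |Patch 1| = 98, |Patch 2| = 46.5, |Patch 3| = 54.
|Patch 1∩Patch 2| = 38.4682.
|Patch 1∩Patch 3|: x∈[8,14], y∈[4,11] → 6·7 = 42.
|Patch 2∩Patch 3| = 30.9106.
|Patch 1∩Patch 2∩Patch 3| = 27.5288.
|Patch 1 ∪ Patch 2 ∪ Patch 3| = 198.5 − 111.3788 + 27.5288 = 114.65.

114.65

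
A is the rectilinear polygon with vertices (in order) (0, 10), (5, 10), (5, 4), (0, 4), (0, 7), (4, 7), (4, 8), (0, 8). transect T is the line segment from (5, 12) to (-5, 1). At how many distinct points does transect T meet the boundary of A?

The segment meets the boundary at (0,6.5), (1.364,8), (0.455,7), (3.182,10).

4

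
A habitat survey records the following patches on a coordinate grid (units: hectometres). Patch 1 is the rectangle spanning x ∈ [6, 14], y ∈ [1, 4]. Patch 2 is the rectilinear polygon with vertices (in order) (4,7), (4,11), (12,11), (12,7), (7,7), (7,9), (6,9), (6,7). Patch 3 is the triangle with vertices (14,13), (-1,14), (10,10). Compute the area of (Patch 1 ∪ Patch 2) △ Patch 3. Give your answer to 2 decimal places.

74.42

|Patch 1 ∪ Patch 2| = 54.
|(Patch 1 ∪ Patch 2) ∩ Patch 3| = 2.0417.
|(Patch 1 ∪ Patch 2) △ Patch 3| = 54 + 24.5 − 4.0833 = 74.42.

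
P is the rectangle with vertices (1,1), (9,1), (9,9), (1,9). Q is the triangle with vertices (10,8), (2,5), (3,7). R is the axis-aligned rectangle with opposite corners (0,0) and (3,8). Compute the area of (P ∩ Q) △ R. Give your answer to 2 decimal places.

28.76

|P ∩ Q| = 6.3839.
|(P ∩ Q) ∩ R| = 0.8125.
|(P ∩ Q) △ R| = 6.3839 + 24 − 1.625 = 28.76.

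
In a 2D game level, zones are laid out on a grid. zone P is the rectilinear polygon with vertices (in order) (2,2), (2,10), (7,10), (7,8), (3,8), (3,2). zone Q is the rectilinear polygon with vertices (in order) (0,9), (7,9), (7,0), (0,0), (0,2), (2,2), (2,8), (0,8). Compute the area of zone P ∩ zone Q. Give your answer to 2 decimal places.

The intersection is the polygon with vertices (2,8), (2,9), (7,9), (7,8), (3,8), (3,2), (2,2).
By the shoelace formula its area is 11.00.

11.00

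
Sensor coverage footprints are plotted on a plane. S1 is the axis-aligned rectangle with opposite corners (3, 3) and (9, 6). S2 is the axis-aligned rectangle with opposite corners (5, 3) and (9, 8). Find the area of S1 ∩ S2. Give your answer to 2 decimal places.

12.00

|S1∩S2|: x∈[5,9], y∈[3,6] → 4·3 = 12.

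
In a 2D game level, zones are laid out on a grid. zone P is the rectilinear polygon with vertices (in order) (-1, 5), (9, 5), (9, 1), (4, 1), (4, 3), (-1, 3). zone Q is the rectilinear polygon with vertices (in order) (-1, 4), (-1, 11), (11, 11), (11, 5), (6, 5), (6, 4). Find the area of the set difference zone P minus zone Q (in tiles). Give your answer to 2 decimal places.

23.00

|zone P| = 30, |zone P∩zone Q| = 7.
|zone P ∖ zone Q| = |zone P| − |zone P∩zone Q| = 30 − 7 = 23.00.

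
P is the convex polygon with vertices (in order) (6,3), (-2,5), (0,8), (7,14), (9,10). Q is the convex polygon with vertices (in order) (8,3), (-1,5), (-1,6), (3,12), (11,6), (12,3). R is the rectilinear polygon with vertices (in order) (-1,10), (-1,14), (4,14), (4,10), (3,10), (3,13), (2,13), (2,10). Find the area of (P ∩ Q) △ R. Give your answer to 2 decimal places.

|P ∩ Q| = 44.1971.
|(P ∩ Q) ∩ R| = 0.9901.
|(P ∩ Q) △ R| = 44.1971 + 17 − 1.9802 = 59.22.

59.22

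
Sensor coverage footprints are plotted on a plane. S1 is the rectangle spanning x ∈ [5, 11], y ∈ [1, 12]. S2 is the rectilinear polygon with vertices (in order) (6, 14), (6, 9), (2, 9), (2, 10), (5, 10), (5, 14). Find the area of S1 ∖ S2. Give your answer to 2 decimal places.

63.00

|S1| = 66, |S1∩S2| = 3.
|S1 ∖ S2| = |S1| − |S1∩S2| = 66 − 3 = 63.00.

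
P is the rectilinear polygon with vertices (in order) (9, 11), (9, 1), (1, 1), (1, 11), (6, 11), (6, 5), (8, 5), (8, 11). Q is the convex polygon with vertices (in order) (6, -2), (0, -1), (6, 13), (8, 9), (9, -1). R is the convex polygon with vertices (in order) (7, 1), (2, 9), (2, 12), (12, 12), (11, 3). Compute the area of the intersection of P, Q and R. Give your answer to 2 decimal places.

22.52

The intersection is the polygon with vertices (5.143,11), (6,11), (6,5), (8,5), (8,9), (8.714,1.857), (7,1), (3.356,6.83).
By the shoelace formula its area is 22.52.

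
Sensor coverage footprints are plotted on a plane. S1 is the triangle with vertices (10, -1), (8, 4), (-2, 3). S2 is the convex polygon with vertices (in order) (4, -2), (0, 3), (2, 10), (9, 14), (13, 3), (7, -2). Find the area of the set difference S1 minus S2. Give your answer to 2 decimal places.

|S1| = 26, |S1∩S2| = 24.2582.
|S1 ∖ S2| = |S1| − |S1∩S2| = 26 − 24.2582 = 1.74.

1.74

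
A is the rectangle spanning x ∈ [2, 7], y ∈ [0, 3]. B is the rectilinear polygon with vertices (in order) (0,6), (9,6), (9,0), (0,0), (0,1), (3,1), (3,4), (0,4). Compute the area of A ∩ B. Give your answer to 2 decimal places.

The intersection is the polygon with vertices (7,3), (7,0), (2,0), (2,1), (3,1), (3,3).
By the shoelace formula its area is 13.00.

13.00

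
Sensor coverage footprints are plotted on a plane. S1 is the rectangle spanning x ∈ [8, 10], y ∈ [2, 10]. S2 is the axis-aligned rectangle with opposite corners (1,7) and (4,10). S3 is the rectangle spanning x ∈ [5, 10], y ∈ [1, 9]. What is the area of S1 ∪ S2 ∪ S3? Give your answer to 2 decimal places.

51.00

By inclusion–exclusion:
Individual areas: |S1| = 16, |S2| = 9, |S3| = 40.
|S1∩S2| = 0 (no overlap).
|S1∩S3|: x∈[8,10], y∈[2,9] → 2·7 = 14.
|S2∩S3| = 0 (no overlap).
|S1∩S2∩S3| = 0.
|S1 ∪ S2 ∪ S3| = 65 − 14 + 0 = 51.00.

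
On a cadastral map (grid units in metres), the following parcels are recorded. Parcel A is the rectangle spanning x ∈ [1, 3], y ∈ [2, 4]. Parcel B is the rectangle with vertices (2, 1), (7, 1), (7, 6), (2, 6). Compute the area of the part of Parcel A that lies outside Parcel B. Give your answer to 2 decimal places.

2.00

|Parcel A∩Parcel B|: x∈[2,3], y∈[2,4] → 1·2 = 2.
|Parcel A| = 4.
|Parcel A ∖ Parcel B| = |Parcel A| − |Parcel A∩Parcel B| = 4 − 2 = 2.00.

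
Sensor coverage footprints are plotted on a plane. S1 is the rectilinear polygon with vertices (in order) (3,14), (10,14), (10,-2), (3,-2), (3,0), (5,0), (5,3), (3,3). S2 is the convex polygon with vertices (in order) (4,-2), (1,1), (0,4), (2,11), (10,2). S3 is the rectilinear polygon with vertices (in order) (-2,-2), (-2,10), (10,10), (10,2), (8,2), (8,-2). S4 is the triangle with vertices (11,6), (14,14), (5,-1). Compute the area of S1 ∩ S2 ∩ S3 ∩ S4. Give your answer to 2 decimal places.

2.91

The intersection is the polygon with vertices (8.764,3.391), (5,-1), (8.09,4.149).
By the shoelace formula its area is 2.91.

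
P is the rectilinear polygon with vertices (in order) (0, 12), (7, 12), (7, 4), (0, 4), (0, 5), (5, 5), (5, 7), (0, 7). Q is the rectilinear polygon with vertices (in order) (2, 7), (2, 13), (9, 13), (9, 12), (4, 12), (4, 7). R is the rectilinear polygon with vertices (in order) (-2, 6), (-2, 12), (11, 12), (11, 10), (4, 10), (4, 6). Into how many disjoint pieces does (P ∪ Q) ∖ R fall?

2

(P ∪ Q) ∖ R splits into 2 disjoint pieces (area 7, area 20).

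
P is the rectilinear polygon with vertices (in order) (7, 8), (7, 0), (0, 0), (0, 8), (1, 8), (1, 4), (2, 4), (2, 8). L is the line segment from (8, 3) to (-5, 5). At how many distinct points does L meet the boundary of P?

The segment meets the boundary at (0,4.231), (1,4.077), (1.5,4), (7,3.154).

4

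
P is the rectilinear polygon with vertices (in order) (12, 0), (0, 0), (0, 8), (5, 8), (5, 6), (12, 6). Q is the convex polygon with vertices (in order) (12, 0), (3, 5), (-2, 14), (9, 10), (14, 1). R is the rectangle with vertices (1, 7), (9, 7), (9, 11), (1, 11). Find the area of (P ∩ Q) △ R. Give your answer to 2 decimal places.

62.68

|P ∩ Q| = 37.4556.
|(P ∩ Q) ∩ R| = 3.3889.
|(P ∩ Q) △ R| = 37.4556 + 32 − 6.7778 = 62.68.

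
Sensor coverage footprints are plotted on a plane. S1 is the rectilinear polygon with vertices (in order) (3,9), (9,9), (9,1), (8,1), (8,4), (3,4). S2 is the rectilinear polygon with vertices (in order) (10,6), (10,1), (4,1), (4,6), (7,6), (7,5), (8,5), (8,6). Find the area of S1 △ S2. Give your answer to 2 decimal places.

|S1| = 33, |S2| = 29, |S1∩S2| = 12.
|S1 △ S2| = |S1| + |S2| − 2·|S1∩S2| = 33 + 29 − 24 = 38.00.

38.00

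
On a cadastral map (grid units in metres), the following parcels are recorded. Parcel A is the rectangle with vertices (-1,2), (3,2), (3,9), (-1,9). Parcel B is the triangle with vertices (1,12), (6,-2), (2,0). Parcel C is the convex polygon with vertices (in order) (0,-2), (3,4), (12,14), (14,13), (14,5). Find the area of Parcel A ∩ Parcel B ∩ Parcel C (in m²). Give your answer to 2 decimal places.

The intersection is the polygon with vertices (2,2), (3,4), (3,2).
By the shoelace formula its area is 1.00.

1.00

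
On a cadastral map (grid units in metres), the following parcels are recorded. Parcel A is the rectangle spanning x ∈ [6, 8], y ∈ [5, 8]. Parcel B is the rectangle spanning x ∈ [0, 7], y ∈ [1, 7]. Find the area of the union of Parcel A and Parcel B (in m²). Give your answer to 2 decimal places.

46.00

By inclusion–exclusion:
Individual areas: |Parcel A| = 6, |Parcel B| = 42.
|Parcel A∩Parcel B|: x∈[6,7], y∈[5,7] → 1·2 = 2.
|Parcel A ∪ Parcel B| = 48 − 2 = 46.00.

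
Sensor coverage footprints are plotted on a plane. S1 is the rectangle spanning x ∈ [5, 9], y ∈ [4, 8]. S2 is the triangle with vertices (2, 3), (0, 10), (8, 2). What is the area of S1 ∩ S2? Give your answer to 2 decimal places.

The intersection is the polygon with vertices (5,4), (5,5), (6,4).
By the shoelace formula its area is 0.50.

0.50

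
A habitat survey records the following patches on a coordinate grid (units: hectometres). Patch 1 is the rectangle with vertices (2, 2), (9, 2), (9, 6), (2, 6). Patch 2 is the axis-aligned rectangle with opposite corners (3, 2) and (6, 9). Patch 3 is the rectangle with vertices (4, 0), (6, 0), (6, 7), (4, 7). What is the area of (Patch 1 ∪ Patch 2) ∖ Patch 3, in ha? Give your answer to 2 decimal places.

|Patch 1 ∪ Patch 2| = 37.
|(Patch 1 ∪ Patch 2) ∩ Patch 3| = 10.
|(Patch 1 ∪ Patch 2) ∖ Patch 3| = 37 − 10 = 27.00.

27.00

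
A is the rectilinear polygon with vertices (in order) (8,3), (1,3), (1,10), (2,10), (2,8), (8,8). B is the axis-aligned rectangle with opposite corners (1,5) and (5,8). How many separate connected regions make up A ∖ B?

A ∖ B splits into 2 disjoint pieces (area 23, area 2).

2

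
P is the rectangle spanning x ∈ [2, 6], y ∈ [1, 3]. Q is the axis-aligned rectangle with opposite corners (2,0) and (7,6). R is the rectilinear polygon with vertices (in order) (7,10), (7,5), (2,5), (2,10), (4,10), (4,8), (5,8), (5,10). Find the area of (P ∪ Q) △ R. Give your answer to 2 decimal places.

43.00

|P ∪ Q| = 30.
|(P ∪ Q) ∩ R| = 5.
|(P ∪ Q) △ R| = 30 + 23 − 10 = 43.00.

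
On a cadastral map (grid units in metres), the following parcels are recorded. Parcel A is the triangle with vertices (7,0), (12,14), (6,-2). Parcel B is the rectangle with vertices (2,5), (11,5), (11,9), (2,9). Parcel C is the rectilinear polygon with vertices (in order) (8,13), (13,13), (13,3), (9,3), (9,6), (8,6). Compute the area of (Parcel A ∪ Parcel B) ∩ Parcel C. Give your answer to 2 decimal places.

11.21

|Parcel A ∪ Parcel B| = 37.5.
|(Parcel A ∪ Parcel B) ∩ Parcel C| = 11.21.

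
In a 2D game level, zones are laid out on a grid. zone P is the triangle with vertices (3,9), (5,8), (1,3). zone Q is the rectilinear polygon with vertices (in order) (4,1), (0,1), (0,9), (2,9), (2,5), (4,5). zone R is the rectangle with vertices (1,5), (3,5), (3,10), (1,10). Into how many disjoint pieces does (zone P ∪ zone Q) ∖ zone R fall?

2

(zone P ∪ zone Q) ∖ zone R splits into 2 disjoint pieces (area 3.5, area 20).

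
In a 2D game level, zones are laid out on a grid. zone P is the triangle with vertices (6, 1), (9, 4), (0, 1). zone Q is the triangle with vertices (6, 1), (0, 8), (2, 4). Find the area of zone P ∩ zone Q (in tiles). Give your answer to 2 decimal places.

The intersection is the polygon with vertices (4.667,2.556), (6,1), (4.154,2.385).
By the shoelace formula its area is 0.51.

0.51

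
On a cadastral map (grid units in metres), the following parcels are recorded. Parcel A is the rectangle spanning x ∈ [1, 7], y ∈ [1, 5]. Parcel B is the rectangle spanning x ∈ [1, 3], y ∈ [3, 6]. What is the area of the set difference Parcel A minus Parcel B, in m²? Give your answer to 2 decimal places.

|Parcel A∩Parcel B|: x∈[1,3], y∈[3,5] → 2·2 = 4.
|Parcel A| = 24.
|Parcel A ∖ Parcel B| = |Parcel A| − |Parcel A∩Parcel B| = 24 − 4 = 20.00.

20.00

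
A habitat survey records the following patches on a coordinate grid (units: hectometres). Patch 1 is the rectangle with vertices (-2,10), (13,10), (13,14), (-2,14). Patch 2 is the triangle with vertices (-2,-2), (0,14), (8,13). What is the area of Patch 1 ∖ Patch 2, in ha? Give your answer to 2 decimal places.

|Patch 1| = 60, |Patch 1∩Patch 2| = 26.
|Patch 1 ∖ Patch 2| = |Patch 1| − |Patch 1∩Patch 2| = 60 − 26 = 34.00.

34.00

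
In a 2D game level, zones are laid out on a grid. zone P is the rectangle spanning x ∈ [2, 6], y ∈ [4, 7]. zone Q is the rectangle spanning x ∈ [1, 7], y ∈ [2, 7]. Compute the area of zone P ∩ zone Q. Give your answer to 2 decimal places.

|zone P∩zone Q|: x∈[2,6], y∈[4,7] → 4·3 = 12.

12.00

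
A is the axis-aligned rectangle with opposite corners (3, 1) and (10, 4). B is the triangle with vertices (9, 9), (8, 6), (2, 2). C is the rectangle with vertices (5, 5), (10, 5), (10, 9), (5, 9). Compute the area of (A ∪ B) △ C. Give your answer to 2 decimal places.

37.67

|A ∪ B| = 27.1667.
|(A ∪ B) ∩ C| = 4.75.
|(A ∪ B) △ C| = 27.1667 + 20 − 9.5 = 37.67.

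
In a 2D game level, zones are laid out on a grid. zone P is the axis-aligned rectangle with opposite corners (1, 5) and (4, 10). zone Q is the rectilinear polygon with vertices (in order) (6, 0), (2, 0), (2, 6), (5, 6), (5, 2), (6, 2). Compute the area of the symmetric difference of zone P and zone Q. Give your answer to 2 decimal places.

31.00

|zone P| = 15, |zone Q| = 20, |zone P∩zone Q| = 2.
|zone P △ zone Q| = |zone P| + |zone Q| − 2·|zone P∩zone Q| = 15 + 20 − 4 = 31.00.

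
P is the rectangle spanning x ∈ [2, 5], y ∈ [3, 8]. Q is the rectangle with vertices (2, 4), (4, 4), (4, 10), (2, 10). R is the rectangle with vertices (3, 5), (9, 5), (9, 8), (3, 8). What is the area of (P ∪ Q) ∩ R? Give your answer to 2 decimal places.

6.00

The region (P ∪ Q) ∩ R is the polygon with vertices (5,5), (3,5), (3,8), (4,8), (5,8).
By the shoelace formula its area is 6.00.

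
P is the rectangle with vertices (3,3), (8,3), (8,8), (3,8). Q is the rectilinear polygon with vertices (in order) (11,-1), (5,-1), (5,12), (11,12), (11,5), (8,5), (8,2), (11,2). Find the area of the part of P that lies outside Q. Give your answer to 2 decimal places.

10.00

|P| = 25, |P∩Q| = 15.
|P ∖ Q| = |P| − |P∩Q| = 25 − 15 = 10.00.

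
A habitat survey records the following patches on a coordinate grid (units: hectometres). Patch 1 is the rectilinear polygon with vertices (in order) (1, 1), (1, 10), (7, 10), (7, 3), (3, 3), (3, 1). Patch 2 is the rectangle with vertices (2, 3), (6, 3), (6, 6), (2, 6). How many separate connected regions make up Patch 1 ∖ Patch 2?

Patch 1 ∖ Patch 2 is a single connected region.

1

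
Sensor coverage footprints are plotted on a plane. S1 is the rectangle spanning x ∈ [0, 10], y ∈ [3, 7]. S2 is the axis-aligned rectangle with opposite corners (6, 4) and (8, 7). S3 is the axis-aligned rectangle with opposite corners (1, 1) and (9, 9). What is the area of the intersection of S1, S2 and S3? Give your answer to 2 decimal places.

The intersection is the polygon with vertices (8,4), (6,4), (6,7), (8,7).
By the shoelace formula its area is 6.00.

6.00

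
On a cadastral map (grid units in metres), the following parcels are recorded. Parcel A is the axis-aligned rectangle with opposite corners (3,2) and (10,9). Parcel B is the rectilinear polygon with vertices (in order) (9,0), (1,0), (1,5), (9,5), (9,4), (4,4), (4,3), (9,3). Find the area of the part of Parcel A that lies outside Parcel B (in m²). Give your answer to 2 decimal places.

36.00

|Parcel A| = 49, |Parcel A∩Parcel B| = 13.
|Parcel A ∖ Parcel B| = |Parcel A| − |Parcel A∩Parcel B| = 49 − 13 = 36.00.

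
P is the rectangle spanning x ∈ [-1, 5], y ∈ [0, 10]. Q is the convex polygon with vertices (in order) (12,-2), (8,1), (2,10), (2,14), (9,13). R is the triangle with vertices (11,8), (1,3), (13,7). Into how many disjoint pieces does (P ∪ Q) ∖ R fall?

2

(P ∪ Q) ∖ R splits into 2 disjoint pieces (area 102.3769, area 24.0795).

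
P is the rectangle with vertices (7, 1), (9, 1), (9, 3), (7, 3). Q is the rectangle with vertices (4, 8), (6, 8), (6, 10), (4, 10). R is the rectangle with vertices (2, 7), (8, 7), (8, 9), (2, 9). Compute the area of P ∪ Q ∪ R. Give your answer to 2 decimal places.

By inclusion–exclusion:
Individual areas: |P| = 4, |Q| = 4, |R| = 12.
|P∩Q| = 0 (no overlap).
|P∩R| = 0 (no overlap).
|Q∩R|: x∈[4,6], y∈[8,9] → 2·1 = 2.
|P∩Q∩R| = 0.
|P ∪ Q ∪ R| = 20 − 2 + 0 = 18.00.

18.00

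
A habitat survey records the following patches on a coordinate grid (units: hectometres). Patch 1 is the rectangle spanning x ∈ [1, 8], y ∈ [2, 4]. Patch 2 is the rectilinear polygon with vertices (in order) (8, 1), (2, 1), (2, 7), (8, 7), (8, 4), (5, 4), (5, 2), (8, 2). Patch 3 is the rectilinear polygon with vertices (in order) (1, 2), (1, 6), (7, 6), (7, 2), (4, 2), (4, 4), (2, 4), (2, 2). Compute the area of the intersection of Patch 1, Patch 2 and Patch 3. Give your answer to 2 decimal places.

2.00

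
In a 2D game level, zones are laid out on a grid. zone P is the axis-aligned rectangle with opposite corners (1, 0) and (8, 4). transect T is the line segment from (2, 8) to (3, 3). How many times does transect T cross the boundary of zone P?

The segment meets the boundary at (2.8,4).

1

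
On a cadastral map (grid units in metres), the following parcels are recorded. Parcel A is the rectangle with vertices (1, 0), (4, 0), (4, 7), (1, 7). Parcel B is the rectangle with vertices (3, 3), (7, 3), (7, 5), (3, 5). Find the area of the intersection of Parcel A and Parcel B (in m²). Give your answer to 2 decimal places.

|Parcel A∩Parcel B|: x∈[3,4], y∈[3,5] → 1·2 = 2.

2.00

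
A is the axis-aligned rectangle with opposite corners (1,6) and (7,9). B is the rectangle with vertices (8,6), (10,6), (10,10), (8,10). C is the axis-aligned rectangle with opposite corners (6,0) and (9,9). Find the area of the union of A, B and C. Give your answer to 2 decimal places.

By inclusion–exclusion:
Individual areas: |A| = 18, |B| = 8, |C| = 27.
|A∩B| = 0 (no overlap).
|A∩C|: x∈[6,7], y∈[6,9] → 1·3 = 3.
|B∩C|: x∈[8,9], y∈[6,9] → 1·3 = 3.
|A∩B∩C| = 0.
|A ∪ B ∪ C| = 53 − 6 + 0 = 47.00.

47.00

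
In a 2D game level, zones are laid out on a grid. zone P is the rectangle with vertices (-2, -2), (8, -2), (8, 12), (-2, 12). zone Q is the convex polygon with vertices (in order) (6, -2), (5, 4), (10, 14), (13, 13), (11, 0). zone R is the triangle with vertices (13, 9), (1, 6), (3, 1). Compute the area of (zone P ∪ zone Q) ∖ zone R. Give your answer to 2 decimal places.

|zone P ∪ zone Q| = 193.3.
|(zone P ∪ zone Q) ∩ zone R| = 32.8765.
|(zone P ∪ zone Q) ∖ zone R| = 193.3 − 32.8765 = 160.42.

160.42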